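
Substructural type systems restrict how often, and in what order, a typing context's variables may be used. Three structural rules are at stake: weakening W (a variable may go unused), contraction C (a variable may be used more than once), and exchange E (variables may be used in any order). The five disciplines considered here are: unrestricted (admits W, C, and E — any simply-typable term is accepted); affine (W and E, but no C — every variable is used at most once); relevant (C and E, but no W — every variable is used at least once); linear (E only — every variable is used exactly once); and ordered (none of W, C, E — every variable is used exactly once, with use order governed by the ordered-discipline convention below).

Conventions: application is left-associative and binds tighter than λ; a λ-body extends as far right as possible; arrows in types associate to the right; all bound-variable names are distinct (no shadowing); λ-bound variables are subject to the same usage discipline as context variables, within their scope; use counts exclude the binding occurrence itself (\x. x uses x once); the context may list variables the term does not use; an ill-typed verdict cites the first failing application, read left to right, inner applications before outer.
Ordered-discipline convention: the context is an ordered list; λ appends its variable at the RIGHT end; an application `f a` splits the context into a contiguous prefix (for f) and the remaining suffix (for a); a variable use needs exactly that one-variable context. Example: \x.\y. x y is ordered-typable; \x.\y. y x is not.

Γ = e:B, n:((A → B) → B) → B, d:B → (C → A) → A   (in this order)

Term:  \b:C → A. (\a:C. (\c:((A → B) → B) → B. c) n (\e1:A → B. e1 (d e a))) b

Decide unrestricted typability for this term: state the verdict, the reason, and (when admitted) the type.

no — a type mismatch blocks all five
variable uses: e: 1×, n: 1×, d: 1×, b (λ-bound): 1×, a (λ-bound): 1×, c (λ-bound): 1×, e1 (λ-bound): 1×
left-to-right use order: c, n, e1, d, e, a, b
typing: ill-typed: an argument C mismatches the expected C → A
across the five disciplines: ordered ✗, linear ✗, affine ✗, relevant ✗, unrestricted ✗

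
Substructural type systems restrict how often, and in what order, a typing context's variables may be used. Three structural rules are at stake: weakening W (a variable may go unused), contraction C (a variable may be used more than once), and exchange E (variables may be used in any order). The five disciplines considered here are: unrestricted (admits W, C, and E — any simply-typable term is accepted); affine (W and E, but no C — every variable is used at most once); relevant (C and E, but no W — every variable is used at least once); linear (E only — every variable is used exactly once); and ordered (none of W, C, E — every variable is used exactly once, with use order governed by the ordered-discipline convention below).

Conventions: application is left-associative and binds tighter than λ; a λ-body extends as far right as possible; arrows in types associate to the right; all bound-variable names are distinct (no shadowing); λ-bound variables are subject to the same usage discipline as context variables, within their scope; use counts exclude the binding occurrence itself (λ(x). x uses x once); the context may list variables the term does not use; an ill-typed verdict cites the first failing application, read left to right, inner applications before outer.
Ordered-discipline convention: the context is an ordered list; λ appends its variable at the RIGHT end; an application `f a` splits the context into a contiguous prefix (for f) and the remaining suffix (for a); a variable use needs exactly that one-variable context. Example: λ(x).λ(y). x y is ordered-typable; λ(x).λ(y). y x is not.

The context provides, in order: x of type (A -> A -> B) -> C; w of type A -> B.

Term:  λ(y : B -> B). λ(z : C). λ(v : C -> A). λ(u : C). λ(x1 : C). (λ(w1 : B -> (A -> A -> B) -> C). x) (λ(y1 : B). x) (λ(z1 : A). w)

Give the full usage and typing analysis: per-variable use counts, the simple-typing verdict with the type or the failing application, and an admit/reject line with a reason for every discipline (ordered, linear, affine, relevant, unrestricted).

usage: x: 2, w: 1, y (λ-bound): 0, z (λ-bound): 0, v (λ-bound): 0, u (λ-bound): 0, x1 (λ-bound): 0, w1 (λ-bound): 0, y1 (λ-bound): 0, z1 (λ-bound): 0
order of uses: x, x, w
typing: well-typed — term : (B -> B) -> C -> (C -> A) -> C -> C -> C
ordered: ✗ — x ×2 used more than once (contraction); needs weakening: y, z, v, u, x1, w1, y1, z1 unused
linear: ✗ — x ×2 used more than once (contraction); needs weakening: y, z, v, u, x1, w1, y1, z1 unused
affine: ✗ — x ×2 used more than once (contraction)
relevant: ✗ — needs weakening: y, z, v, u, x1, w1, y1, z1 unused
unrestricted: ✓ — type-checks ((B -> B) -> C -> (C -> A) -> C -> C -> C) and nothing is barred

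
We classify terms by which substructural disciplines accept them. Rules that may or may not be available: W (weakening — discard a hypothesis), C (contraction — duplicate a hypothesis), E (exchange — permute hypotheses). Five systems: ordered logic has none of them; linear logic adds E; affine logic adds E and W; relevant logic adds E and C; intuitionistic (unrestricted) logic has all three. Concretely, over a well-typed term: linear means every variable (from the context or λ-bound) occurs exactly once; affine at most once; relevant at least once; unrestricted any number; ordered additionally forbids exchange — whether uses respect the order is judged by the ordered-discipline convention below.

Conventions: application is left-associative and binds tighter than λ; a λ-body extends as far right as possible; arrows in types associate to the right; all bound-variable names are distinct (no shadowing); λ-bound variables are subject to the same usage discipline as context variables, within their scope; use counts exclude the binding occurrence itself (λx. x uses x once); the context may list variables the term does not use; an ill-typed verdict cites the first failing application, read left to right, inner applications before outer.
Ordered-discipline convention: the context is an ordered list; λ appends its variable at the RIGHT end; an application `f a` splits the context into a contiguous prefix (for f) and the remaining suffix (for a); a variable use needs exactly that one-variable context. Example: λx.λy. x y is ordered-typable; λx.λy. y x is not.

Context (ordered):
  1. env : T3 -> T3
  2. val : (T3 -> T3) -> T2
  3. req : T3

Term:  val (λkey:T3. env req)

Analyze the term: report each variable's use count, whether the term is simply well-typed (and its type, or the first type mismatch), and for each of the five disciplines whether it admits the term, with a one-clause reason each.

use counts: env ×1; val ×1; req ×1; key (λ-bound) ×0
uses in reading order: val, env, req
typing: well-typed at T2
ordered ✗ (key left unused)
linear ✗ (key left unused)
affine ✓ (env, val, req, key: no repeats, contraction unneeded)
relevant ✗ (key left unused)
unrestricted ✓ (well-typed at T2; no restrictions here)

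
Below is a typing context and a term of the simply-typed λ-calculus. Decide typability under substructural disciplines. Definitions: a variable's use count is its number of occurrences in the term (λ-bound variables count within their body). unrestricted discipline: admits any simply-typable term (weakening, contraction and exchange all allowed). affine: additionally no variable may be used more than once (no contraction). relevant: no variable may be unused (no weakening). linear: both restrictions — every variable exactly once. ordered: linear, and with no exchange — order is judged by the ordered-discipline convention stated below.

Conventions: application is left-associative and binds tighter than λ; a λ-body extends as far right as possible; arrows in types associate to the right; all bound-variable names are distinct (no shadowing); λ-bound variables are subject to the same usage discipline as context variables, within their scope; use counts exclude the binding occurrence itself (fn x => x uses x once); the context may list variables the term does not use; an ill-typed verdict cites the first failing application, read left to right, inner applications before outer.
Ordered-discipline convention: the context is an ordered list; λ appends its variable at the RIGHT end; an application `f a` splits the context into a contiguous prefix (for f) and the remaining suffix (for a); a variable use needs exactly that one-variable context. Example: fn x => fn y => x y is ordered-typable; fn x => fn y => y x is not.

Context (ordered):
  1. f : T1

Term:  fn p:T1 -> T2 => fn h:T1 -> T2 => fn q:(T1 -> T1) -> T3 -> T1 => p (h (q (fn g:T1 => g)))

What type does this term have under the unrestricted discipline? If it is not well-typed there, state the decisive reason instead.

not well-typed under unrestricted — fails simple typing
counts: f: 0×; p (bound): 1×; h (bound): 1×; q (bound): 1×; g (bound): 1×
left-to-right use order: p, h, q, g
typing: ill-typed: an argument T3 -> T1 mismatches the expected T1
per-discipline verdicts: ordered ✗; linear ✗; affine ✗; relevant ✗; unrestricted ✗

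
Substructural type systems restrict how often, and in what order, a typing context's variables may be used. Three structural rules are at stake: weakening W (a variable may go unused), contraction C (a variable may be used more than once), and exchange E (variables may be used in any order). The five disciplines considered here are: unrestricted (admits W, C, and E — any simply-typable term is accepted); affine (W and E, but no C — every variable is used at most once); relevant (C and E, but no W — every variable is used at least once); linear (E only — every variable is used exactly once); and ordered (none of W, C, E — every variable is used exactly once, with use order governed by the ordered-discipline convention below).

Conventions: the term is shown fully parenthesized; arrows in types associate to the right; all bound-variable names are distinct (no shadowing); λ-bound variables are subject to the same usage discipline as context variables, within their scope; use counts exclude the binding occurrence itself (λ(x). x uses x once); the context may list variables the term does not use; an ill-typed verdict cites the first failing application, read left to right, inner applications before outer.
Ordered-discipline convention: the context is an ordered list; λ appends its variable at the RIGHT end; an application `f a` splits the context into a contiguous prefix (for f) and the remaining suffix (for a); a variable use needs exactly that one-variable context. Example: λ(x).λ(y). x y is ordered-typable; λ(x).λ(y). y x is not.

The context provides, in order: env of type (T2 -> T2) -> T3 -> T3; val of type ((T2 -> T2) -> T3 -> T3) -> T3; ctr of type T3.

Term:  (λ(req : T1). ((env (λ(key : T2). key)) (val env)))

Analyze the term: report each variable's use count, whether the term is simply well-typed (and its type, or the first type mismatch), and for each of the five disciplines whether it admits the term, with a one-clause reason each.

usage: env: 2; val: 1; ctr: 0; req (λ-bound): 0; key (λ-bound): 1
uses in reading order: env, key, val, env
typing: ✓ — T1 -> T3
ordered: ✗, needs contraction — env ×2; unused: ctr, req — weakening required
linear: ✗, needs contraction — env ×2; unused: ctr, req — weakening required
affine: ✗, needs contraction — env ×2
relevant: ✗, unused: ctr, req — weakening required
unrestricted: ✓, typability at T1 -> T3 is all that's needed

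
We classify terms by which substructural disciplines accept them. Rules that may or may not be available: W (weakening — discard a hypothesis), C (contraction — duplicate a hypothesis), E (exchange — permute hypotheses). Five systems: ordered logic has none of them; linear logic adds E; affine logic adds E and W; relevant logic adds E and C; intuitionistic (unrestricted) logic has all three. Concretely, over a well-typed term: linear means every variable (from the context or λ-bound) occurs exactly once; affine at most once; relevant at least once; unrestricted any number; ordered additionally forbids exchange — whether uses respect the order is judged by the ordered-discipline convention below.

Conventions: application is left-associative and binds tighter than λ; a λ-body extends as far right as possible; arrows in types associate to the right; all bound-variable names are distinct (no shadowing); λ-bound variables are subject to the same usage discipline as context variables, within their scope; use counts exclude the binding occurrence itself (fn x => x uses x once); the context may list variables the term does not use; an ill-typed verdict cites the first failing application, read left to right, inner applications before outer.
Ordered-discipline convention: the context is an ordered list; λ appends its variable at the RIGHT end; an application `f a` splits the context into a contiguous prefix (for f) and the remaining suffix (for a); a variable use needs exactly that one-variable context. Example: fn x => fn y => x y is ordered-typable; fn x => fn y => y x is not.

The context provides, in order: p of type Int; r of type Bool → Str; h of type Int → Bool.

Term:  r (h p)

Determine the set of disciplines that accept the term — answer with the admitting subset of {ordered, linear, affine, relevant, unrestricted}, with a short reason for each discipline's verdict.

admitted by: linear, affine, relevant, unrestricted
counts: p: 1; r: 1; h: 1
left-to-right use order: r, h, p
typing: well-typed at Str
ordered ✗ (no ordered split (uses run r, h, p))
linear ✓ (p, r, h: one use apiece)
affine ✓ (p, r, h: no repeats, contraction unneeded)
relevant ✓ (none of p, r, h goes unused)
unrestricted ✓ (type-checks (Str) and nothing is barred)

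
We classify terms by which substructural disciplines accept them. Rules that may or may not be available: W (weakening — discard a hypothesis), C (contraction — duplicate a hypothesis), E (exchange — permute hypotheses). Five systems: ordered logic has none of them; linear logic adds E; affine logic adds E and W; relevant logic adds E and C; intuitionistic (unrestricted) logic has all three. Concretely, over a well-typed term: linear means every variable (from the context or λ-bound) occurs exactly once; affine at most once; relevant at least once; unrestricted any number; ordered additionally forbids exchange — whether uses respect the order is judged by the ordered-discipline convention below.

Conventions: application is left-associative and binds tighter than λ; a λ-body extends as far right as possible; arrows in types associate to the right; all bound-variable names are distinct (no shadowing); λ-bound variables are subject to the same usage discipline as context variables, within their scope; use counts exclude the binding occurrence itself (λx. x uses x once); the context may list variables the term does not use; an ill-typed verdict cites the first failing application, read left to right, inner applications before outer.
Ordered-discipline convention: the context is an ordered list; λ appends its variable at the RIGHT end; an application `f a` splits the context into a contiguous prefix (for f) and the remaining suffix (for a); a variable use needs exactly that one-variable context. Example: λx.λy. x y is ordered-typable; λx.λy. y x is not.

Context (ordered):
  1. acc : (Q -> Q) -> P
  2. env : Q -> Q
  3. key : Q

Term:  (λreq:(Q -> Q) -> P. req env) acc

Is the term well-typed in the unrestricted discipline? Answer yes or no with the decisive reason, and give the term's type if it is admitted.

yes — type-checks (P) and nothing is barred; term : P
usage: acc: 1×, env: 1×, key: 0×, req [bound]: 1×
uses in reading order: req, env, acc
typing: ✓ — P
across the five disciplines: ordered ✗ · linear ✗ · affine ✓ · relevant ✗ · unrestricted ✓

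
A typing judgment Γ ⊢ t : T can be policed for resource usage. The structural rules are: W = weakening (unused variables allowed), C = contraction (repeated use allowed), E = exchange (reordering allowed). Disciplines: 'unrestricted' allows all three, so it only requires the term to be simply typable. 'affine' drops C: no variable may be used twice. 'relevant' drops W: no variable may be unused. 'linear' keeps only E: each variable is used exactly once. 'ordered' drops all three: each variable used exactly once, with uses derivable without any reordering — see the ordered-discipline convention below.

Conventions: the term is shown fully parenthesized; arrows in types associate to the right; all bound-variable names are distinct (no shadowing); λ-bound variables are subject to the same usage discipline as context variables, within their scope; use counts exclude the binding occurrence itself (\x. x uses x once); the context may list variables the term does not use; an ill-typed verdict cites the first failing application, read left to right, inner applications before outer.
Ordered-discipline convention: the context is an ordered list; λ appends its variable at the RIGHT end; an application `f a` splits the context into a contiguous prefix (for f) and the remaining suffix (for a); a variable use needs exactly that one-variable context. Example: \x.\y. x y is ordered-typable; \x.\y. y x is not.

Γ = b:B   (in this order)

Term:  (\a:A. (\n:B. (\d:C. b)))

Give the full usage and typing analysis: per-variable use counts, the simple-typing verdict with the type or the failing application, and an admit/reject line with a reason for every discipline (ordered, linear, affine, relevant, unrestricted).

variable uses: b: 1, a (bound): 0, n (bound): 0, d (bound): 0
uses in reading order: b
typing: the term checks, with type A -> B -> C -> B
ordered: ✗, a, n, d left unused
linear: ✗, a, n, d left unused
affine: ✓, b, a, n, d: no repeats, contraction unneeded
relevant: ✗, a, n, d left unused
unrestricted: ✓, type-checks (A -> B -> C -> B) and nothing is barred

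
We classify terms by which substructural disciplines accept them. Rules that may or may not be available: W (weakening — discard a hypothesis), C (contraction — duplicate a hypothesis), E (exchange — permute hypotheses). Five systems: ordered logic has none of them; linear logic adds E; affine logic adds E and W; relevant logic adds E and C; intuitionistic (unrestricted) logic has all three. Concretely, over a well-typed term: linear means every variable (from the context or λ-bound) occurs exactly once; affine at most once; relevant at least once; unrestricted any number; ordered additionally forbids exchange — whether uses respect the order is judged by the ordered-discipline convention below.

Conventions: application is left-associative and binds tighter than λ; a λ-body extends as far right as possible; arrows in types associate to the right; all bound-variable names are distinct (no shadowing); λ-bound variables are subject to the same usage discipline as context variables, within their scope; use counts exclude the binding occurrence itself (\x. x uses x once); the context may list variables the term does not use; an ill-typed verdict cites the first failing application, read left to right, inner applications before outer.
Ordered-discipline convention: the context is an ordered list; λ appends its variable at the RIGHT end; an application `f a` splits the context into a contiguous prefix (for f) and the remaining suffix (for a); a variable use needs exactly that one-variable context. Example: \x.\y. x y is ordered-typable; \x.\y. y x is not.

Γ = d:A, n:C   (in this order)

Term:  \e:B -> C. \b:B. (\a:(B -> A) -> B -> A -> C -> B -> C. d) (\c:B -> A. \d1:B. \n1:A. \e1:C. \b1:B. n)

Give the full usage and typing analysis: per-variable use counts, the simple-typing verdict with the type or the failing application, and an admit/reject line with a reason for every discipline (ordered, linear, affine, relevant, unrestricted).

use counts: d ×1; n ×1; e (bound) ×0; b (bound) ×0; a (bound) ×0; c (bound) ×0; d1 (bound) ×0; n1 (bound) ×0; e1 (bound) ×0; b1 (bound) ×0
use order (left to right): d, n
typing: well-typed — term : (B -> C) -> B -> A
ordered ✗ (e, b, a, c, d1, n1, e1, b1 left unused)
linear ✗ (e, b, a, c, d1, n1, e1, b1 left unused)
affine ✓ (at most one use each (d, n, e, b, a, c, d1, n1, e1, b1))
relevant ✗ (e, b, a, c, d1, n1, e1, b1 left unused)
unrestricted ✓ (type-checks ((B -> C) -> B -> A) and nothing is barred)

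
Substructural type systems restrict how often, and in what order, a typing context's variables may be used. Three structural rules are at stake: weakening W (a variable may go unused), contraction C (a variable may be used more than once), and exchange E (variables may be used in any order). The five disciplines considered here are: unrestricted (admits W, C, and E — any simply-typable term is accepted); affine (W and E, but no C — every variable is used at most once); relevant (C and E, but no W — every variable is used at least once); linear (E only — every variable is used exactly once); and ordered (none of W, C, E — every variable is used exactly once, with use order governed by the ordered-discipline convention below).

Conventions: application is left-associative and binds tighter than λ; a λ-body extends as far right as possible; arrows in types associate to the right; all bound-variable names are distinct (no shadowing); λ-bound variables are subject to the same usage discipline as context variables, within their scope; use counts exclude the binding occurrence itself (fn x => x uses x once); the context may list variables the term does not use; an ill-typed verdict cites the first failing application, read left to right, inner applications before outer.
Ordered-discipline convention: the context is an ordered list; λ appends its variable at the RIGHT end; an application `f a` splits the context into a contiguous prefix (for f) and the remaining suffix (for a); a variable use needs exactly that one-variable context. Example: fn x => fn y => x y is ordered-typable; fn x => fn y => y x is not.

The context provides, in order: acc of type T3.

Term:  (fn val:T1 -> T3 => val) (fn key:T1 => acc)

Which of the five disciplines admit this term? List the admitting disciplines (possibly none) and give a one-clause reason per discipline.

admitted by: affine, unrestricted
use counts: acc=1; val (λ-bound)=1; key (λ-bound)=0
left-to-right use order: val, acc
typing: ✓ — T1 -> T3
ordered: ✗ — unused: key — weakening required
linear: ✗ — unused: key — weakening required
affine: ✓ — none of acc, val, key used more than once
relevant: ✗ — unused: key — weakening required
unrestricted: ✓ — typability at T1 -> T3 is all that's needed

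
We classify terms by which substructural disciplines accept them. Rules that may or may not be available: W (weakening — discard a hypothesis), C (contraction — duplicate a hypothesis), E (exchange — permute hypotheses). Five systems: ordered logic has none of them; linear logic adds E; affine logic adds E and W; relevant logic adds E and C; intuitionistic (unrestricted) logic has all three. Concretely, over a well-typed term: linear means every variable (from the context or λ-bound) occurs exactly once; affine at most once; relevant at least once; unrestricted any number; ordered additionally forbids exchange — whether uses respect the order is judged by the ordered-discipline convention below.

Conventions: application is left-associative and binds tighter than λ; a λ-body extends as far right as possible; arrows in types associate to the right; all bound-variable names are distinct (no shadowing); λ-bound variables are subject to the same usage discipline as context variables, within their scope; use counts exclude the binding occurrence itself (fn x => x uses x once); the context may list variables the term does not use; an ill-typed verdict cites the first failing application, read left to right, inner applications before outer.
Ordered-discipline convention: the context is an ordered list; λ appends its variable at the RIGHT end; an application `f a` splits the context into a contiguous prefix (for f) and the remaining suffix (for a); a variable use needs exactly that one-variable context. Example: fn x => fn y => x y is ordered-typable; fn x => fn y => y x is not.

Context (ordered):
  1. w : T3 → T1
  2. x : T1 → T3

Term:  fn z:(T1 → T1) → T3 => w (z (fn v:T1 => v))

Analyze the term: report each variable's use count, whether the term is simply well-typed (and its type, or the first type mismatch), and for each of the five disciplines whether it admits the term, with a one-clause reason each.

counts: w: 1×; x: 0×; z (λ-bound): 1×; v (λ-bound): 1×
use order (left to right): w, z, v
typing: well-typed at ((T1 → T1) → T3) → T1
ordered ✗ (x left unused)
linear ✗ (x left unused)
affine ✓ (at most one use each (w, x, z, v))
relevant ✗ (x left unused)
unrestricted ✓ (well-typed at ((T1 → T1) → T3) → T1; no restrictions here)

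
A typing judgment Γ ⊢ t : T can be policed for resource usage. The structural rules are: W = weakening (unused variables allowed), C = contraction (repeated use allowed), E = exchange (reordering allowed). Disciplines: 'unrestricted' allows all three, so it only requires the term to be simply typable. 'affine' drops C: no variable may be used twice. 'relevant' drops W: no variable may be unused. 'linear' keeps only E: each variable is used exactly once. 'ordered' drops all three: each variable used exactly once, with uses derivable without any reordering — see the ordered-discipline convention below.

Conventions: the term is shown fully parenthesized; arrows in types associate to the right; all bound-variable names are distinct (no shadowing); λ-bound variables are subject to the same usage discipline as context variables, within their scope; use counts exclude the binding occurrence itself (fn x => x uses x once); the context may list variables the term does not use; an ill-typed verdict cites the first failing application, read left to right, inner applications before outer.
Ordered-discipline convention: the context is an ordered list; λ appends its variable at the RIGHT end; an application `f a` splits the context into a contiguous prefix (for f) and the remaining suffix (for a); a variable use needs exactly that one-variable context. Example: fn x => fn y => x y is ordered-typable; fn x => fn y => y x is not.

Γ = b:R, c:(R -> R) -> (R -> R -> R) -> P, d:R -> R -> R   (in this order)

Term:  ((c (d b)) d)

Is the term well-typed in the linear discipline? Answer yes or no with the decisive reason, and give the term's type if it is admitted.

no — repeated use of d ×2
usage: b ×1; c ×1; d ×2
order of uses: c, d, b, d
typing: ✓ — P
across the five disciplines: ordered ✗ | linear ✗ | affine ✗ | relevant ✓ | unrestricted ✓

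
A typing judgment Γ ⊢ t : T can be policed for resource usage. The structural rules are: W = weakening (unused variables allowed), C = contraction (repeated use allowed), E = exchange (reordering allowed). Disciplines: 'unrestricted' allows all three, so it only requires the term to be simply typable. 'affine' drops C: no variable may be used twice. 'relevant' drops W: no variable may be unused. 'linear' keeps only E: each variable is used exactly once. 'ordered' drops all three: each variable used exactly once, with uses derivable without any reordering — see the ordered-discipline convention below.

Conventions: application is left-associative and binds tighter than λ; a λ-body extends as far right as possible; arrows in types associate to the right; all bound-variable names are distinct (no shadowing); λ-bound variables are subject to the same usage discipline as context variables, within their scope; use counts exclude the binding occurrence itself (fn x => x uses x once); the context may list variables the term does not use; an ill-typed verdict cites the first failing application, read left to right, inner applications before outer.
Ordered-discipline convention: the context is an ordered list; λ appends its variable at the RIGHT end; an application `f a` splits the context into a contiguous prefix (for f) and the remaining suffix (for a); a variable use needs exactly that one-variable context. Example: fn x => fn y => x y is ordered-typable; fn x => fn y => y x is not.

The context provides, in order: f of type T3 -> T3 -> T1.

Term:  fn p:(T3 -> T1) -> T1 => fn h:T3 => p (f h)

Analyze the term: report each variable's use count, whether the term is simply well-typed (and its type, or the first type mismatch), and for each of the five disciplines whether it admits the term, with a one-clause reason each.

usage: f: 1, p [bound]: 1, h [bound]: 1
order of uses: p, f, h
typing: the term checks, with type ((T3 -> T1) -> T1) -> T3 -> T1
ordered: ✗, no contiguous prefix/suffix split fits p, f, h
linear: ✓, single use per variable (f, p, h)
affine: ✓, at most one use each (f, p, h)
relevant: ✓, f, p, h: all used, weakening unneeded
unrestricted: ✓, well-typed at ((T3 -> T1) -> T1) -> T3 -> T1; no restrictions here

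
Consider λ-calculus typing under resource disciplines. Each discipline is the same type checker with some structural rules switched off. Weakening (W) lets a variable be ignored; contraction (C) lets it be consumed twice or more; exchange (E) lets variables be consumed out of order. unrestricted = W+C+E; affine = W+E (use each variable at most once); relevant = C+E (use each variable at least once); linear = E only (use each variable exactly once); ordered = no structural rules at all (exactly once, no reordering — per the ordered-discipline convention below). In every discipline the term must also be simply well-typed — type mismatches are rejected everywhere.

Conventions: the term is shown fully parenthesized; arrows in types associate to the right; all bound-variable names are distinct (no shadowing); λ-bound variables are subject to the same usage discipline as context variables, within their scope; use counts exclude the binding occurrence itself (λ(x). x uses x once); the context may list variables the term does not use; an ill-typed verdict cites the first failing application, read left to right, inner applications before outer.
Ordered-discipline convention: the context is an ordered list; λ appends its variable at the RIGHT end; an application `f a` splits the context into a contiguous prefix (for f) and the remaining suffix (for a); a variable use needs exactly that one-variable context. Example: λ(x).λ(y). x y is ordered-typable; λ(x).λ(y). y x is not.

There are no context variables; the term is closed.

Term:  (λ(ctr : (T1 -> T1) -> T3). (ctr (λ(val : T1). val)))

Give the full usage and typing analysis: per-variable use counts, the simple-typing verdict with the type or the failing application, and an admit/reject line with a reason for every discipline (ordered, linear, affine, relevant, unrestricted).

variable uses: ctr [bound]: 1×; val [bound]: 1×
use order (left to right): ctr, val
typing: well-typed at ((T1 -> T1) -> T3) -> T3
ordered: ✓ — one use each (ctr, val); ordered split holds
linear: ✓ — exactly-once usage across ctr, val
affine: ✓ — at most one use each (ctr, val)
relevant: ✓ — none of ctr, val goes unused
unrestricted: ✓ — well-typed at ((T1 -> T1) -> T3) -> T3; no restrictions here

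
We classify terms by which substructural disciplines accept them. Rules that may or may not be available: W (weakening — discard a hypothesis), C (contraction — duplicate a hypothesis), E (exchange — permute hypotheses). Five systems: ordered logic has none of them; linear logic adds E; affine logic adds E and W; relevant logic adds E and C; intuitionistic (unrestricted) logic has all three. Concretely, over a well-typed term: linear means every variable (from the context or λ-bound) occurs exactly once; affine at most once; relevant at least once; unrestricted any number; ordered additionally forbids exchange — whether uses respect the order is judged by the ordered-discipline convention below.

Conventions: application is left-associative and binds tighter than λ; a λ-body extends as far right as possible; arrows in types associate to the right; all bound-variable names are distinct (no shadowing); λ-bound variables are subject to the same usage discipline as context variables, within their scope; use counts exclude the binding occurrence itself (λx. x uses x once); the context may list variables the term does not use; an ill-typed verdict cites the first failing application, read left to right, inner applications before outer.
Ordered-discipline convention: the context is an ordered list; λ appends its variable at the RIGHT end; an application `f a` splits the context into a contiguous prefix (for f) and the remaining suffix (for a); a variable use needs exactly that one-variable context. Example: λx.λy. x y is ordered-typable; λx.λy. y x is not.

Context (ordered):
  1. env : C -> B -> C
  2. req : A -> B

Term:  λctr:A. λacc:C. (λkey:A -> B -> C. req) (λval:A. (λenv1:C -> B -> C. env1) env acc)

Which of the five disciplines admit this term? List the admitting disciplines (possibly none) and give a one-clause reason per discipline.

admitted in: affine, unrestricted
variable uses: env ×1; req ×1; ctr (λ-bound) ×0; acc (λ-bound) ×1; key (λ-bound) ×0; val (λ-bound) ×0; env1 (λ-bound) ×1
left-to-right use order: req, env1, env, acc
typing: well-typed at A -> C -> A -> B
ordered: ✗ — ctr, key, val never used (weakening)
linear: ✗ — ctr, key, val never used (weakening)
affine: ✓ — at most one use each (env, req, ctr, acc, key, val, env1)
relevant: ✗ — ctr, key, val never used (weakening)
unrestricted: ✓ — simply typable at A -> C -> A -> B; W, C, E all held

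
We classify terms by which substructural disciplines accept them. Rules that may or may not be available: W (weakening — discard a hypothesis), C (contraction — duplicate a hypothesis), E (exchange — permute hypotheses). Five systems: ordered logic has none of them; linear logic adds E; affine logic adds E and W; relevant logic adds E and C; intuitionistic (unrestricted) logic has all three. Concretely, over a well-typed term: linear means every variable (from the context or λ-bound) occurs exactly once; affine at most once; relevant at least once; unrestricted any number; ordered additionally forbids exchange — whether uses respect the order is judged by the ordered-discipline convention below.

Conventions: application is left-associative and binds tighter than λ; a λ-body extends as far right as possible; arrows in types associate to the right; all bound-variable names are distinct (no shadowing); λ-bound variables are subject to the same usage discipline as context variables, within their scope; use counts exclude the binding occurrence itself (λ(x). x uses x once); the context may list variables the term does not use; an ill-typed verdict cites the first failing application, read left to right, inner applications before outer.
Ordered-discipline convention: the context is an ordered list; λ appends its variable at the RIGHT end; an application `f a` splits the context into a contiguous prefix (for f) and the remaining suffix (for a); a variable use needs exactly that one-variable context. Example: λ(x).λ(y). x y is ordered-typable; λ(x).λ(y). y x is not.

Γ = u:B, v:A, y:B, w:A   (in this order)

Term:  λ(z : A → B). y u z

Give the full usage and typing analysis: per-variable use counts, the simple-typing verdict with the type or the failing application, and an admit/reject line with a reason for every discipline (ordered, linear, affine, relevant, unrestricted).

variable uses: u: 1; v: 0; y: 1; w: 0; z (λ-bound): 1
order of uses: y, u, z
typing: ill-typed: can't apply a value of type B
ordered: ✗, a type mismatch blocks all five
linear: ✗, the type mismatch rejects it
affine: ✗, not simply typable
relevant: ✗, fails simple typing
unrestricted: ✗, a type mismatch blocks all five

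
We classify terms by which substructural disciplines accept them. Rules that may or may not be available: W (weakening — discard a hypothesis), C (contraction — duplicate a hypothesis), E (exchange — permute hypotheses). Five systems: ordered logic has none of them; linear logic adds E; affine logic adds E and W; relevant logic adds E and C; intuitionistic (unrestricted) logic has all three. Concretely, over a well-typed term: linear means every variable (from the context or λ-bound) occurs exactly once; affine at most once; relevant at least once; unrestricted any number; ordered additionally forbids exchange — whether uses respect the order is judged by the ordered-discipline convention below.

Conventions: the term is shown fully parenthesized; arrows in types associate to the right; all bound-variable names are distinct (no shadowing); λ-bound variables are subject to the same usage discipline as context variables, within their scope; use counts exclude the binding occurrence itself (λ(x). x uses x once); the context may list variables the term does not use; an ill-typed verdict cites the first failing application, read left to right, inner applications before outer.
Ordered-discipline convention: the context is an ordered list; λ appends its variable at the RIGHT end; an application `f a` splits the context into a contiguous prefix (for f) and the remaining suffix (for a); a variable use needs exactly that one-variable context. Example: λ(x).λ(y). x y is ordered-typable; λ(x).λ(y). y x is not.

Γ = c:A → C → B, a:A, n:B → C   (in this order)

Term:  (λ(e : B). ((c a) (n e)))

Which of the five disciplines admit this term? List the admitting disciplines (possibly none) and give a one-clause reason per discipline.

admitting disciplines: ordered, linear, affine, relevant, unrestricted
use counts: c=1; a=1; n=1; e (λ-bound)=1
order of uses: c, a, n, e
typing: well-typed at B → B
ordered ✓ (c, a, n, e once each; derivable with no W/C/E)
linear ✓ (exactly-once usage across c, a, n, e)
affine ✓ (no duplicate uses among c, a, n, e)
relevant ✓ (every one of c, a, n, e appears)
unrestricted ✓ (simply typable at B → B; W, C, E all held)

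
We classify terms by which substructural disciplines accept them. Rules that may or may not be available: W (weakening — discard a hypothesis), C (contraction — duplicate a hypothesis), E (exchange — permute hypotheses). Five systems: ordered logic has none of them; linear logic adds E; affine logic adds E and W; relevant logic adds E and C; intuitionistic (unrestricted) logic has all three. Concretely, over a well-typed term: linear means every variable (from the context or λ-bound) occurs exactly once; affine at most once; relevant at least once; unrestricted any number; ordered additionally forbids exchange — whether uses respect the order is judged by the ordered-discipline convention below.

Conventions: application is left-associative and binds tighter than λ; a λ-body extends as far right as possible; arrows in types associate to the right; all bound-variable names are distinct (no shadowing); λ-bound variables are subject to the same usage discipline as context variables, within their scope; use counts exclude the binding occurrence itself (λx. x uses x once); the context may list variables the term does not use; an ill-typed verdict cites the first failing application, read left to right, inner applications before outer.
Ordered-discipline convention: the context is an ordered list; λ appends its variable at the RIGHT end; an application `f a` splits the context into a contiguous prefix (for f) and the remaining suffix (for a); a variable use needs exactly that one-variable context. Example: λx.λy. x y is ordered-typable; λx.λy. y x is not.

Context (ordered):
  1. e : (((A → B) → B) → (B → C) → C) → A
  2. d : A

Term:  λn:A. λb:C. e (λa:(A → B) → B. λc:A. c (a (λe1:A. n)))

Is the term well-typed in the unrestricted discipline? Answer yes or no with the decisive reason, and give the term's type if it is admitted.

no — a type mismatch blocks all five
variable uses: e=1; d=0; n (bound)=1; b (bound)=0; a (bound)=1; c (bound)=1; e1 (bound)=0
order of uses: e, c, a, n
typing: ill-typed: an application expects A → B but receives A → A
per-discipline verdicts: ordered ✗ | linear ✗ | affine ✗ | relevant ✗ | unrestricted ✗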